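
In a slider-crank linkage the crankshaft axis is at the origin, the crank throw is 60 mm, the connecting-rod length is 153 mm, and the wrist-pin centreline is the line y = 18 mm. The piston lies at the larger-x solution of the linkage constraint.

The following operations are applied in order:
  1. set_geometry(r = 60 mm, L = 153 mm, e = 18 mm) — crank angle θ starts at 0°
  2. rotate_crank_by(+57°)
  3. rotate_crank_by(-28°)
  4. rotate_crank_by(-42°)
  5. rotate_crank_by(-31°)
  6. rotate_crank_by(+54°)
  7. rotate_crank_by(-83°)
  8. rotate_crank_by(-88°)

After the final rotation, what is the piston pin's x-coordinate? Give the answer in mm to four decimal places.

set_geometry: r = 60 mm, L = 153 mm, e = 18 mm; θ ← 0°
rotate_crank_by(+57°): θ ← 0° +57° = 57°
rotate_crank_by(-28°): θ ← 57° -28° = 29°
rotate_crank_by(-42°): θ ← 29° -42° = -13°
rotate_crank_by(-31°): θ ← -13° -31° = -44°
rotate_crank_by(+54°): θ ← -44° +54° = 10°
rotate_crank_by(-83°): θ ← 10° -83° = -73°
rotate_crank_by(-88°): θ ← -73° -88° = -161°
crank pin P = (r cos θ, r sin θ) = (-56.731115, -19.534089)
h = r sin θ − e = -19.534089 − 18 = -37.534089
x = r cos θ + √(L² − h²) = -56.731115 + √(23409.0 − 1408.8079) = -56.731115 + 148.324617 = 91.593503

91.5935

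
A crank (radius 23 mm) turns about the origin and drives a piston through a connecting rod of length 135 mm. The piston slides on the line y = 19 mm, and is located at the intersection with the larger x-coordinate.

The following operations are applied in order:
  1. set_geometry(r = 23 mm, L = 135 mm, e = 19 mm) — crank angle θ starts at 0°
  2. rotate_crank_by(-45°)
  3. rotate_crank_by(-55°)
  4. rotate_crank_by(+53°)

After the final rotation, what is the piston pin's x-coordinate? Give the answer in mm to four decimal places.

set_geometry: r = 23 mm, L = 135 mm, e = 19 mm; θ ← 0°
rotate_crank_by(-45°): θ ← 0° -45° = -45°
rotate_crank_by(-55°): θ ← -45° -55° = -100°
rotate_crank_by(+53°): θ ← -100° +53° = -47°
crank pin P = (r cos θ, r sin θ) = (15.685962, -16.821135)
h = r sin θ − e = -16.821135 − 19 = -35.821135
x = r cos θ + √(L² − h²) = 15.685962 + √(18225.0 − 1283.1537) = 15.685962 + 130.160848 = 145.846810

145.8468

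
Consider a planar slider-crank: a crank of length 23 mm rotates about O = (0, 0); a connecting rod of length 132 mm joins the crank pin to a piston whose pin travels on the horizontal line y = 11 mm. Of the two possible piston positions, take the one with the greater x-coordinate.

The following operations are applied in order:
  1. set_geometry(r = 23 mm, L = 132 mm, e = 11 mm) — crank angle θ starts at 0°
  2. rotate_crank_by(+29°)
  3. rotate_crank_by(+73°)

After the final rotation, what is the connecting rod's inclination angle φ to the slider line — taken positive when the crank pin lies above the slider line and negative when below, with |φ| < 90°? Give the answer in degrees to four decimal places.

set_geometry: r = 23 mm, L = 132 mm, e = 11 mm; θ ← 0°
rotate_crank_by(+29°): θ ← 0° +29° = 29°
rotate_crank_by(+73°): θ ← 29° +73° = 102°
crank pin P = (r cos θ, r sin θ) = (-4.781969, 22.497395)
h = r sin θ − e = 22.497395 − 11 = 11.497395
sin φ = h / L = 11.497395 / 132 = 0.08710148
φ = arcsin(0.08710148) = 4.996879°

4.9969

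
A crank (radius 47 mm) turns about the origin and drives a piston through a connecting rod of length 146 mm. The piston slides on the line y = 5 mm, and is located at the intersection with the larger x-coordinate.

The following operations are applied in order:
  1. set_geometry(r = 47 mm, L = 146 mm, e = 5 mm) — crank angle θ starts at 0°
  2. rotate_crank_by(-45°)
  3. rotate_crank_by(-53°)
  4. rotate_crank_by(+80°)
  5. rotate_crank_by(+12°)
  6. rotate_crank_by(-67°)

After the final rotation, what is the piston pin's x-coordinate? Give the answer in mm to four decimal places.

set_geometry: r = 47 mm, L = 146 mm, e = 5 mm; θ ← 0°
rotate_crank_by(-45°): θ ← 0° -45° = -45°
rotate_crank_by(-53°): θ ← -45° -53° = -98°
rotate_crank_by(+80°): θ ← -98° +80° = -18°
rotate_crank_by(+12°): θ ← -18° +12° = -6°
rotate_crank_by(-67°): θ ← -6° -67° = -73°
crank pin P = (r cos θ, r sin θ) = (13.741470, -44.946324)
h = r sin θ − e = -44.946324 − 5 = -49.946324
x = r cos θ + √(L² − h²) = 13.741470 + √(21316.0 − 2494.6352) = 13.741470 + 137.190979 = 150.932449

150.9324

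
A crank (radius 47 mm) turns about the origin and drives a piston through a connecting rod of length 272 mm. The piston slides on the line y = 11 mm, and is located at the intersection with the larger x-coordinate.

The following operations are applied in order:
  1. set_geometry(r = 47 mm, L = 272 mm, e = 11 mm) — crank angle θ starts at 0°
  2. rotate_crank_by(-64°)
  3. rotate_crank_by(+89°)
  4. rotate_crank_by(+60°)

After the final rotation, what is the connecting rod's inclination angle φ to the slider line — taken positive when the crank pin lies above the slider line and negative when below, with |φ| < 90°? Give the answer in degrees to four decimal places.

7.5676

set_geometry: r = 47 mm, L = 272 mm, e = 11 mm; θ ← 0°
rotate_crank_by(-64°): θ ← 0° -64° = -64°
rotate_crank_by(+89°): θ ← -64° +89° = 25°
rotate_crank_by(+60°): θ ← 25° +60° = 85°
crank pin P = (r cos θ, r sin θ) = (4.096320, 46.821151)
h = r sin θ − e = 46.821151 − 11 = 35.821151
sin φ = h / L = 35.821151 / 272 = 0.13169541
φ = arcsin(0.13169541) = 7.567574°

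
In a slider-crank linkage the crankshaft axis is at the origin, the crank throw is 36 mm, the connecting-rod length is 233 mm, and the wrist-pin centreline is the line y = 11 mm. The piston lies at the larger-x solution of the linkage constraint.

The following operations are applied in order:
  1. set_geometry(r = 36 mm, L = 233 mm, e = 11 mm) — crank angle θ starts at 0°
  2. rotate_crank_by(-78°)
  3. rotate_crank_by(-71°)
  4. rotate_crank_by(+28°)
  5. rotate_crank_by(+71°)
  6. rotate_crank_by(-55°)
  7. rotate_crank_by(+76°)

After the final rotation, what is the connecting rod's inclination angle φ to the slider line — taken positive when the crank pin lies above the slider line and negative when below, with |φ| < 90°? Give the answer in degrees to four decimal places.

-7.0143

set_geometry: r = 36 mm, L = 233 mm, e = 11 mm; θ ← 0°
rotate_crank_by(-78°): θ ← 0° -78° = -78°
rotate_crank_by(-71°): θ ← -78° -71° = -149°
rotate_crank_by(+28°): θ ← -149° +28° = -121°
rotate_crank_by(+71°): θ ← -121° +71° = -50°
rotate_crank_by(-55°): θ ← -50° -55° = -105°
rotate_crank_by(+76°): θ ← -105° +76° = -29°
crank pin P = (r cos θ, r sin θ) = (31.486309, -17.453146)
h = r sin θ − e = -17.453146 − 11 = -28.453146
sin φ = h / L = -28.453146 / 233 = -0.12211651
φ = arcsin(-0.12211651) = -7.014268°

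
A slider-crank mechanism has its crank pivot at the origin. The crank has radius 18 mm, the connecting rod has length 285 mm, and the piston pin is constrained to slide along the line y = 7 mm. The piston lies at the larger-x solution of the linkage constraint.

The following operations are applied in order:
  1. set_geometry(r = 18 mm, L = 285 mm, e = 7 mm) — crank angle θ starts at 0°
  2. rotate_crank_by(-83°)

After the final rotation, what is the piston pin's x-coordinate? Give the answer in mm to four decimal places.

286.1068

set_geometry: r = 18 mm, L = 285 mm, e = 7 mm; θ ← 0°
rotate_crank_by(-83°): θ ← 0° -83° = -83°
crank pin P = (r cos θ, r sin θ) = (2.193648, -17.865831)
h = r sin θ − e = -17.865831 − 7 = -24.865831
x = r cos θ + √(L² − h²) = 2.193648 + √(81225.0 − 618.3095) = 2.193648 + 283.913174 = 286.106822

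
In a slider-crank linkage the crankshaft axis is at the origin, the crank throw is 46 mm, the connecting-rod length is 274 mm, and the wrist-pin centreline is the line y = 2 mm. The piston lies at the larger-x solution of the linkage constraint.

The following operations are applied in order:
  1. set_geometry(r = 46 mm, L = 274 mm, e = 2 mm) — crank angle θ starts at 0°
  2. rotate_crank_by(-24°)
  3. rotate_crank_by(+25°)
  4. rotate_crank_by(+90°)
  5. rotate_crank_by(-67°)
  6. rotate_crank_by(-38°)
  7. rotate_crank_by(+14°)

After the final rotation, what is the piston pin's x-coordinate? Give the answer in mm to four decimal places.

set_geometry: r = 46 mm, L = 274 mm, e = 2 mm; θ ← 0°
rotate_crank_by(-24°): θ ← 0° -24° = -24°
rotate_crank_by(+25°): θ ← -24° +25° = 1°
rotate_crank_by(+90°): θ ← 1° +90° = 91°
rotate_crank_by(-67°): θ ← 91° -67° = 24°
rotate_crank_by(-38°): θ ← 24° -38° = -14°
rotate_crank_by(+14°): θ ← -14° +14° = 0°
crank pin P = (r cos θ, r sin θ) = (46.000000, 0.000000)
h = r sin θ − e = 0.000000 − 2 = -2.000000
x = r cos θ + √(L² − h²) = 46.000000 + √(75076.0 − 4.0000) = 46.000000 + 273.992701 = 319.992701

319.9927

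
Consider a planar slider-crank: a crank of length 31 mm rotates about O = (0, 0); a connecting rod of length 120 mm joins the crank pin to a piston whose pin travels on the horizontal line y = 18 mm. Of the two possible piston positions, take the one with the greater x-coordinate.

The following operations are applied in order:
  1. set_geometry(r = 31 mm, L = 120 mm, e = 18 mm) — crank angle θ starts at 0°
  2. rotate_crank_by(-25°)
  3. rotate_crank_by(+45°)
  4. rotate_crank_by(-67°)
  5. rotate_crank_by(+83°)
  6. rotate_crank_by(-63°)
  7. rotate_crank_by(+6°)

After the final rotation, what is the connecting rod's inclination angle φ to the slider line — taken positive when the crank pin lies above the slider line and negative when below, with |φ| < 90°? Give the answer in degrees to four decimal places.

set_geometry: r = 31 mm, L = 120 mm, e = 18 mm; θ ← 0°
rotate_crank_by(-25°): θ ← 0° -25° = -25°
rotate_crank_by(+45°): θ ← -25° +45° = 20°
rotate_crank_by(-67°): θ ← 20° -67° = -47°
rotate_crank_by(+83°): θ ← -47° +83° = 36°
rotate_crank_by(-63°): θ ← 36° -63° = -27°
rotate_crank_by(+6°): θ ← -27° +6° = -21°
crank pin P = (r cos θ, r sin θ) = (28.940993, -11.109406)
h = r sin θ − e = -11.109406 − 18 = -29.109406
sin φ = h / L = -29.109406 / 120 = -0.24257839
φ = arcsin(-0.24257839) = -14.038769°

-14.0388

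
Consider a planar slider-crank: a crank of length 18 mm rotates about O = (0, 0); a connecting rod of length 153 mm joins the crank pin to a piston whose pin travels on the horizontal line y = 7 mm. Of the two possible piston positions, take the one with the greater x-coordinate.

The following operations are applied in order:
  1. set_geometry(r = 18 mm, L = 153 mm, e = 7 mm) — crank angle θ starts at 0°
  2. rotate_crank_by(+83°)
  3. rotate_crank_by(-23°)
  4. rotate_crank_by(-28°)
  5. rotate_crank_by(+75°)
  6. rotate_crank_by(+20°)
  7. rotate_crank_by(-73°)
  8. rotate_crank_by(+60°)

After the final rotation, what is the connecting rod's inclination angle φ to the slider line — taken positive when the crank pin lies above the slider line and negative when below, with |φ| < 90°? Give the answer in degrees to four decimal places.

3.5388

set_geometry: r = 18 mm, L = 153 mm, e = 7 mm; θ ← 0°
rotate_crank_by(+83°): θ ← 0° +83° = 83°
rotate_crank_by(-23°): θ ← 83° -23° = 60°
rotate_crank_by(-28°): θ ← 60° -28° = 32°
rotate_crank_by(+75°): θ ← 32° +75° = 107°
rotate_crank_by(+20°): θ ← 107° +20° = 127°
rotate_crank_by(-73°): θ ← 127° -73° = 54°
rotate_crank_by(+60°): θ ← 54° +60° = 114°
crank pin P = (r cos θ, r sin θ) = (-7.321260, 16.443818)
h = r sin θ − e = 16.443818 − 7 = 9.443818
sin φ = h / L = 9.443818 / 153 = 0.06172430
φ = arcsin(0.06172430) = 3.538792°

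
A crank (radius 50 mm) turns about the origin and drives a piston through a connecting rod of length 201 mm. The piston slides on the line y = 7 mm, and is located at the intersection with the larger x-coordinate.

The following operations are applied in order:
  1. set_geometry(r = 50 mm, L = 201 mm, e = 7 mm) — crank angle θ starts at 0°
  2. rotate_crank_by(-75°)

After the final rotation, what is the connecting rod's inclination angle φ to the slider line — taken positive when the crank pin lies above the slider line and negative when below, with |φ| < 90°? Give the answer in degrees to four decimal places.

set_geometry: r = 50 mm, L = 201 mm, e = 7 mm; θ ← 0°
rotate_crank_by(-75°): θ ← 0° -75° = -75°
crank pin P = (r cos θ, r sin θ) = (12.940952, -48.296291)
h = r sin θ − e = -48.296291 − 7 = -55.296291
sin φ = h / L = -55.296291 / 201 = -0.27510593
φ = arcsin(-0.27510593) = -15.968327°

-15.9683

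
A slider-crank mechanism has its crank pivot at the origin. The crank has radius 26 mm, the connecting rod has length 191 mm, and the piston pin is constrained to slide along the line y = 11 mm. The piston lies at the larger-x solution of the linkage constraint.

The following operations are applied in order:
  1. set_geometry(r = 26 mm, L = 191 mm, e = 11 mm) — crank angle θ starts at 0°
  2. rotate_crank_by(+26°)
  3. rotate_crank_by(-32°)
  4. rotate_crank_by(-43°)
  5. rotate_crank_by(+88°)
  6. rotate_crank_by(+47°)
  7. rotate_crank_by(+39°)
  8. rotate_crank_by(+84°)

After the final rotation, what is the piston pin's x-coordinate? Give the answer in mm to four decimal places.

set_geometry: r = 26 mm, L = 191 mm, e = 11 mm; θ ← 0°
rotate_crank_by(+26°): θ ← 0° +26° = 26°
rotate_crank_by(-32°): θ ← 26° -32° = -6°
rotate_crank_by(-43°): θ ← -6° -43° = -49°
rotate_crank_by(+88°): θ ← -49° +88° = 39°
rotate_crank_by(+47°): θ ← 39° +47° = 86°
rotate_crank_by(+39°): θ ← 86° +39° = 125°
rotate_crank_by(+84°): θ ← 125° +84° = 209°
crank pin P = (r cos θ, r sin θ) = (-22.740112, -12.605050)
h = r sin θ − e = -12.605050 − 11 = -23.605050
x = r cos θ + √(L² − h²) = -22.740112 + √(36481.0 − 557.1984) = -22.740112 + 189.535753 = 166.795640

166.7956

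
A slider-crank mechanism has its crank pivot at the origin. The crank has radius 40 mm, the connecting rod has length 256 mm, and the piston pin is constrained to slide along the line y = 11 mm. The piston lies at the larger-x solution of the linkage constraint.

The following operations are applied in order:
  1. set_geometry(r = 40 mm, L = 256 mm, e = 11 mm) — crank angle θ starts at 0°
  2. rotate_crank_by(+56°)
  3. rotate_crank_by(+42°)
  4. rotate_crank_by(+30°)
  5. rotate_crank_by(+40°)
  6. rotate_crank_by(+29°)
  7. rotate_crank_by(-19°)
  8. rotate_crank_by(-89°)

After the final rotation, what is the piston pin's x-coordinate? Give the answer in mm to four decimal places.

set_geometry: r = 40 mm, L = 256 mm, e = 11 mm; θ ← 0°
rotate_crank_by(+56°): θ ← 0° +56° = 56°
rotate_crank_by(+42°): θ ← 56° +42° = 98°
rotate_crank_by(+30°): θ ← 98° +30° = 128°
rotate_crank_by(+40°): θ ← 128° +40° = 168°
rotate_crank_by(+29°): θ ← 168° +29° = 197°
rotate_crank_by(-19°): θ ← 197° -19° = 178°
rotate_crank_by(-89°): θ ← 178° -89° = 89°
crank pin P = (r cos θ, r sin θ) = (0.698096, 39.993908)
h = r sin θ − e = 39.993908 − 11 = 28.993908
x = r cos θ + √(L² − h²) = 0.698096 + √(65536.0 − 840.6467) = 0.698096 + 254.352813 = 255.050909

255.0509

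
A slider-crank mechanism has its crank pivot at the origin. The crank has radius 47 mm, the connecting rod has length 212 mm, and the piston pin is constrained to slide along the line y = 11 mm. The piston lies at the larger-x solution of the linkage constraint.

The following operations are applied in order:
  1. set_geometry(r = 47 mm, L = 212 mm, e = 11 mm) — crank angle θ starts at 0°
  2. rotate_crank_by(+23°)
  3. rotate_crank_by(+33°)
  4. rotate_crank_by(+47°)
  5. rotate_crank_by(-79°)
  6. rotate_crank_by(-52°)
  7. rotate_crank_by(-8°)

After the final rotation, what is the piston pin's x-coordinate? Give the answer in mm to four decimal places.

246.4753

set_geometry: r = 47 mm, L = 212 mm, e = 11 mm; θ ← 0°
rotate_crank_by(+23°): θ ← 0° +23° = 23°
rotate_crank_by(+33°): θ ← 23° +33° = 56°
rotate_crank_by(+47°): θ ← 56° +47° = 103°
rotate_crank_by(-79°): θ ← 103° -79° = 24°
rotate_crank_by(-52°): θ ← 24° -52° = -28°
rotate_crank_by(-8°): θ ← -28° -8° = -36°
crank pin P = (r cos θ, r sin θ) = (38.023799, -27.625907)
h = r sin θ − e = -27.625907 − 11 = -38.625907
x = r cos θ + √(L² − h²) = 38.023799 + √(44944.0 − 1491.9607) = 38.023799 + 208.451528 = 246.475326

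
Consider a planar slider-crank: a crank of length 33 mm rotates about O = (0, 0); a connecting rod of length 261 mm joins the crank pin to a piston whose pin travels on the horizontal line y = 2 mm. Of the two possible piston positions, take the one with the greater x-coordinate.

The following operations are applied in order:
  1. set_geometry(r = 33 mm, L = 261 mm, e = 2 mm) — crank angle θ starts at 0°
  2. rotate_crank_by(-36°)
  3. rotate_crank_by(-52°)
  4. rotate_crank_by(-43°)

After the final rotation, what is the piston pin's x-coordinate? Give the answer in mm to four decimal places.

237.9596

set_geometry: r = 33 mm, L = 261 mm, e = 2 mm; θ ← 0°
rotate_crank_by(-36°): θ ← 0° -36° = -36°
rotate_crank_by(-52°): θ ← -36° -52° = -88°
rotate_crank_by(-43°): θ ← -88° -43° = -131°
crank pin P = (r cos θ, r sin θ) = (-21.649948, -24.905416)
h = r sin θ − e = -24.905416 − 2 = -26.905416
x = r cos θ + √(L² − h²) = -21.649948 + √(68121.0 − 723.9014) = -21.649948 + 259.609512 = 237.959564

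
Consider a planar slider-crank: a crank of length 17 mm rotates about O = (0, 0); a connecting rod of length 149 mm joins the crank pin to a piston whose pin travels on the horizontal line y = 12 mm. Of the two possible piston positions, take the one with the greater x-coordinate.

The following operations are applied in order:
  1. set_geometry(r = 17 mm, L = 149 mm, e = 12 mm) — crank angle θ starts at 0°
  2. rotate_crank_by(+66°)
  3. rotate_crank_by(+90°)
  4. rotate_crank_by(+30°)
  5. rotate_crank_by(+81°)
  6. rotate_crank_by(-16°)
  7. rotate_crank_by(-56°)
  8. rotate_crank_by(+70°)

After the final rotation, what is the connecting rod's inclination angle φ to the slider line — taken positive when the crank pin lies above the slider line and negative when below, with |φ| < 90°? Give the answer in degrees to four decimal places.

set_geometry: r = 17 mm, L = 149 mm, e = 12 mm; θ ← 0°
rotate_crank_by(+66°): θ ← 0° +66° = 66°
rotate_crank_by(+90°): θ ← 66° +90° = 156°
rotate_crank_by(+30°): θ ← 156° +30° = 186°
rotate_crank_by(+81°): θ ← 186° +81° = 267°
rotate_crank_by(-16°): θ ← 267° -16° = 251°
rotate_crank_by(-56°): θ ← 251° -56° = 195°
rotate_crank_by(+70°): θ ← 195° +70° = 265°
crank pin P = (r cos θ, r sin θ) = (-1.481648, -16.935310)
h = r sin θ − e = -16.935310 − 12 = -28.935310
sin φ = h / L = -28.935310 / 149 = -0.19419671
φ = arcsin(-0.19419671) = -11.197801°

-11.1978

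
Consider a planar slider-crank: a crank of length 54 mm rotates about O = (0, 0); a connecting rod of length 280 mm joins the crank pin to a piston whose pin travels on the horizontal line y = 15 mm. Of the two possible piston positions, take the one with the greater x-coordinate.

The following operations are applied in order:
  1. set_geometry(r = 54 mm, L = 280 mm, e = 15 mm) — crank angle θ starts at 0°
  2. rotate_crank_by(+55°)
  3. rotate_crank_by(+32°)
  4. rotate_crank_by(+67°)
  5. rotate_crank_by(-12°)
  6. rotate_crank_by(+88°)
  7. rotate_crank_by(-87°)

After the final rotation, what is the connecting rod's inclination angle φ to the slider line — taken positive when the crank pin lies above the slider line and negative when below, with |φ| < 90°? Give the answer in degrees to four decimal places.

set_geometry: r = 54 mm, L = 280 mm, e = 15 mm; θ ← 0°
rotate_crank_by(+55°): θ ← 0° +55° = 55°
rotate_crank_by(+32°): θ ← 55° +32° = 87°
rotate_crank_by(+67°): θ ← 87° +67° = 154°
rotate_crank_by(-12°): θ ← 154° -12° = 142°
rotate_crank_by(+88°): θ ← 142° +88° = 230°
rotate_crank_by(-87°): θ ← 230° -87° = 143°
crank pin P = (r cos θ, r sin θ) = (-43.126318, 32.498011)
h = r sin θ − e = 32.498011 − 15 = 17.498011
sin φ = h / L = 17.498011 / 280 = 0.06249290
φ = arcsin(0.06249290) = 3.582914°

3.5829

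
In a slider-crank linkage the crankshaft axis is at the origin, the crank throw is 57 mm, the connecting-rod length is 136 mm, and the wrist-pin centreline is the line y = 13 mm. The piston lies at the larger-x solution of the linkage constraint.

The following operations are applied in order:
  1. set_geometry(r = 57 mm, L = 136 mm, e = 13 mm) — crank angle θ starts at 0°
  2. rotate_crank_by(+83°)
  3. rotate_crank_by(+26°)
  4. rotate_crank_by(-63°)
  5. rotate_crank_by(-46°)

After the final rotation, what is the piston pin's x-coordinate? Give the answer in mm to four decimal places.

192.3773

set_geometry: r = 57 mm, L = 136 mm, e = 13 mm; θ ← 0°
rotate_crank_by(+83°): θ ← 0° +83° = 83°
rotate_crank_by(+26°): θ ← 83° +26° = 109°
rotate_crank_by(-63°): θ ← 109° -63° = 46°
rotate_crank_by(-46°): θ ← 46° -46° = 0°
crank pin P = (r cos θ, r sin θ) = (57.000000, 0.000000)
h = r sin θ − e = 0.000000 − 13 = -13.000000
x = r cos θ + √(L² − h²) = 57.000000 + √(18496.0 − 169.0000) = 57.000000 + 135.377251 = 192.377251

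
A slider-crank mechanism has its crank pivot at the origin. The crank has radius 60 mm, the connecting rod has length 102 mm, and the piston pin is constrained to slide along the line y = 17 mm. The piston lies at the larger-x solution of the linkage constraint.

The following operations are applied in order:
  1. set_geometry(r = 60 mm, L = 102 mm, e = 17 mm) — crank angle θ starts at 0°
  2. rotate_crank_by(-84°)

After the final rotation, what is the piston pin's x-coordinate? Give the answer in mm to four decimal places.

73.5436

set_geometry: r = 60 mm, L = 102 mm, e = 17 mm; θ ← 0°
rotate_crank_by(-84°): θ ← 0° -84° = -84°
crank pin P = (r cos θ, r sin θ) = (6.271708, -59.671314)
h = r sin θ − e = -59.671314 − 17 = -76.671314
x = r cos θ + √(L² − h²) = 6.271708 + √(10404.0 − 5878.4903) = 6.271708 + 67.271908 = 73.543616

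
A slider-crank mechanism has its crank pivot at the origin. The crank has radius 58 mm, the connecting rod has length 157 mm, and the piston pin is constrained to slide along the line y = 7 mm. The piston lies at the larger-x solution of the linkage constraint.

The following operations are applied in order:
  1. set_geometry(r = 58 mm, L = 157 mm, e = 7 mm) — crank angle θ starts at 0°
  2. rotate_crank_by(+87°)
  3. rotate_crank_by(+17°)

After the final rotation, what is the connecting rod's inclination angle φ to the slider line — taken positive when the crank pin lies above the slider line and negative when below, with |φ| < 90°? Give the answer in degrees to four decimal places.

18.2924

set_geometry: r = 58 mm, L = 157 mm, e = 7 mm; θ ← 0°
rotate_crank_by(+87°): θ ← 0° +87° = 87°
rotate_crank_by(+17°): θ ← 87° +17° = 104°
crank pin P = (r cos θ, r sin θ) = (-14.031470, 56.277152)
h = r sin θ − e = 56.277152 − 7 = 49.277152
sin φ = h / L = 49.277152 / 157 = 0.31386721
φ = arcsin(0.31386721) = 18.292442°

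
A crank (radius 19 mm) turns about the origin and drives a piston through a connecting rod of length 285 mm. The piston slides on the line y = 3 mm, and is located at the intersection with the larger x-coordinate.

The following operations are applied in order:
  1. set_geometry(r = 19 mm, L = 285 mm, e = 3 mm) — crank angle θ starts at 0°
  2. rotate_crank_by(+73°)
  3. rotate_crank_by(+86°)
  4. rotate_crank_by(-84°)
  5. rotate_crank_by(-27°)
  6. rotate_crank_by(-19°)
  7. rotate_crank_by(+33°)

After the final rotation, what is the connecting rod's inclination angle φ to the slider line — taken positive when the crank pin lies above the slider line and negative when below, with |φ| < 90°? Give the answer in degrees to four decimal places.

2.7706

set_geometry: r = 19 mm, L = 285 mm, e = 3 mm; θ ← 0°
rotate_crank_by(+73°): θ ← 0° +73° = 73°
rotate_crank_by(+86°): θ ← 73° +86° = 159°
rotate_crank_by(-84°): θ ← 159° -84° = 75°
rotate_crank_by(-27°): θ ← 75° -27° = 48°
rotate_crank_by(-19°): θ ← 48° -19° = 29°
rotate_crank_by(+33°): θ ← 29° +33° = 62°
crank pin P = (r cos θ, r sin θ) = (8.919960, 16.776004)
h = r sin θ − e = 16.776004 − 3 = 13.776004
sin φ = h / L = 13.776004 / 285 = 0.04833686
φ = arcsin(0.04833686) = 2.770578°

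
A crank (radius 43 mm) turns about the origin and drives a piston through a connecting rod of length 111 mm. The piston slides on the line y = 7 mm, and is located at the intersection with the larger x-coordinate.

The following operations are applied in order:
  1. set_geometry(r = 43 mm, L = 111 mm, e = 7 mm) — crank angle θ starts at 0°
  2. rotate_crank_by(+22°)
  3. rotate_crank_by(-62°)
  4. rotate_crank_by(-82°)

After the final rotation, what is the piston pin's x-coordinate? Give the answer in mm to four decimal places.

79.3492

set_geometry: r = 43 mm, L = 111 mm, e = 7 mm; θ ← 0°
rotate_crank_by(+22°): θ ← 0° +22° = 22°
rotate_crank_by(-62°): θ ← 22° -62° = -40°
rotate_crank_by(-82°): θ ← -40° -82° = -122°
crank pin P = (r cos θ, r sin θ) = (-22.786528, -36.466068)
h = r sin θ − e = -36.466068 − 7 = -43.466068
x = r cos θ + √(L² − h²) = -22.786528 + √(12321.0 − 1889.2991) = -22.786528 + 102.135699 = 79.349170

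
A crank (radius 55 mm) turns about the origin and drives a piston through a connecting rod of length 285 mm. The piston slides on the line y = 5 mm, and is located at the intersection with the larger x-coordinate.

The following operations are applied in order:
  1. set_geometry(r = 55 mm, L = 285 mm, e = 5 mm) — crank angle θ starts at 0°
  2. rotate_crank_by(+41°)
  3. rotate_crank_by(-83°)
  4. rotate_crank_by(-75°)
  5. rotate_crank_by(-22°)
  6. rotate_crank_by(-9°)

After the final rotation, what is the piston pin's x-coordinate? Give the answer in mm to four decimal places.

236.3045

set_geometry: r = 55 mm, L = 285 mm, e = 5 mm; θ ← 0°
rotate_crank_by(+41°): θ ← 0° +41° = 41°
rotate_crank_by(-83°): θ ← 41° -83° = -42°
rotate_crank_by(-75°): θ ← -42° -75° = -117°
rotate_crank_by(-22°): θ ← -117° -22° = -139°
rotate_crank_by(-9°): θ ← -139° -9° = -148°
crank pin P = (r cos θ, r sin θ) = (-46.642645, -29.145560)
h = r sin θ − e = -29.145560 − 5 = -34.145560
x = r cos θ + √(L² − h²) = -46.642645 + √(81225.0 − 1165.9192) = -46.642645 + 282.947134 = 236.304489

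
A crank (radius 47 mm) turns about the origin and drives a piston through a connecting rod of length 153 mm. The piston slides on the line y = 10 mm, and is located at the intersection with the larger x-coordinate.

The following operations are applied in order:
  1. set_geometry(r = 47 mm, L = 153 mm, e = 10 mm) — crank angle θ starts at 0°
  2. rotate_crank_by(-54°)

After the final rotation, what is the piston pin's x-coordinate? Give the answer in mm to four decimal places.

172.8936

set_geometry: r = 47 mm, L = 153 mm, e = 10 mm; θ ← 0°
rotate_crank_by(-54°): θ ← 0° -54° = -54°
crank pin P = (r cos θ, r sin θ) = (27.625907, -38.023799)
h = r sin θ − e = -38.023799 − 10 = -48.023799
x = r cos θ + √(L² − h²) = 27.625907 + √(23409.0 − 2306.2852) = 27.625907 + 145.267735 = 172.893642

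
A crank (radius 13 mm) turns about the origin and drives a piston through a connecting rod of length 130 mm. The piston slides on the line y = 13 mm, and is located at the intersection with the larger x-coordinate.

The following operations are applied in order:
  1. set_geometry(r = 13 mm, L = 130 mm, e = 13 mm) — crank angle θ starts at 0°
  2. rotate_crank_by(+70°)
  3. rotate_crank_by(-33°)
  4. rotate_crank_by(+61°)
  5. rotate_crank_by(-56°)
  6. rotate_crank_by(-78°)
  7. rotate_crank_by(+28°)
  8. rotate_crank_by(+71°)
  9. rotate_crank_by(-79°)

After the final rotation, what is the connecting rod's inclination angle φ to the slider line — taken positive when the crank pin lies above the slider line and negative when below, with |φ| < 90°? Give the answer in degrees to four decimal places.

-7.3288

set_geometry: r = 13 mm, L = 130 mm, e = 13 mm; θ ← 0°
rotate_crank_by(+70°): θ ← 0° +70° = 70°
rotate_crank_by(-33°): θ ← 70° -33° = 37°
rotate_crank_by(+61°): θ ← 37° +61° = 98°
rotate_crank_by(-56°): θ ← 98° -56° = 42°
rotate_crank_by(-78°): θ ← 42° -78° = -36°
rotate_crank_by(+28°): θ ← -36° +28° = -8°
rotate_crank_by(+71°): θ ← -8° +71° = 63°
rotate_crank_by(-79°): θ ← 63° -79° = -16°
crank pin P = (r cos θ, r sin θ) = (12.496402, -3.583286)
h = r sin θ − e = -3.583286 − 13 = -16.583286
sin φ = h / L = -16.583286 / 130 = -0.12756374
φ = arcsin(-0.12756374) = -7.328832°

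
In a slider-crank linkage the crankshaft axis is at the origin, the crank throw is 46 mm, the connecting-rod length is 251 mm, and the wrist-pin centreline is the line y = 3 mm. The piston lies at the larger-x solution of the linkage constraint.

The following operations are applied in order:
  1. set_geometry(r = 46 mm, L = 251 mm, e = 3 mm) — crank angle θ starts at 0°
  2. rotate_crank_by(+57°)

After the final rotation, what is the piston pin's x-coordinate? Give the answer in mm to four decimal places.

273.5190

set_geometry: r = 46 mm, L = 251 mm, e = 3 mm; θ ← 0°
rotate_crank_by(+57°): θ ← 0° +57° = 57°
crank pin P = (r cos θ, r sin θ) = (25.053396, 38.578846)
h = r sin θ − e = 38.578846 − 3 = 35.578846
x = r cos θ + √(L² − h²) = 25.053396 + √(63001.0 − 1265.8543) = 25.053396 + 248.465583 = 273.518978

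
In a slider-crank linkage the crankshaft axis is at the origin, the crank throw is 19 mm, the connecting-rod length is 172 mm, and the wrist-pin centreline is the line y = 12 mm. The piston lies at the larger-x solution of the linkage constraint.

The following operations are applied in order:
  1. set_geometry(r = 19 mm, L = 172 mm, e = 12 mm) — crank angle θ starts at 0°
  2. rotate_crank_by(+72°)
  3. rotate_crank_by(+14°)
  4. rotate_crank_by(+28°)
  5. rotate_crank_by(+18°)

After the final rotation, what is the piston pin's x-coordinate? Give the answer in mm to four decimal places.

set_geometry: r = 19 mm, L = 172 mm, e = 12 mm; θ ← 0°
rotate_crank_by(+72°): θ ← 0° +72° = 72°
rotate_crank_by(+14°): θ ← 72° +14° = 86°
rotate_crank_by(+28°): θ ← 86° +28° = 114°
rotate_crank_by(+18°): θ ← 114° +18° = 132°
crank pin P = (r cos θ, r sin θ) = (-12.713482, 14.119752)
h = r sin θ − e = 14.119752 − 12 = 2.119752
x = r cos θ + √(L² − h²) = -12.713482 + √(29584.0 − 4.4933) = -12.713482 + 171.986937 = 159.273456

159.2735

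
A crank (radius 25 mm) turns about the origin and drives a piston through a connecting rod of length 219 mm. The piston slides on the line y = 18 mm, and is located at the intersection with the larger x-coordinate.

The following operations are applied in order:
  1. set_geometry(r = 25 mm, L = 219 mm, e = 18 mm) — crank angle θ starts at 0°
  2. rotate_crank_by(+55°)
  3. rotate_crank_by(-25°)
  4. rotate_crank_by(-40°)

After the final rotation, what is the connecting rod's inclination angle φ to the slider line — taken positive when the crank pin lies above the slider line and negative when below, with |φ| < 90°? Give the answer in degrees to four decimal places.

set_geometry: r = 25 mm, L = 219 mm, e = 18 mm; θ ← 0°
rotate_crank_by(+55°): θ ← 0° +55° = 55°
rotate_crank_by(-25°): θ ← 55° -25° = 30°
rotate_crank_by(-40°): θ ← 30° -40° = -10°
crank pin P = (r cos θ, r sin θ) = (24.620194, -4.341204)
h = r sin θ − e = -4.341204 − 18 = -22.341204
sin φ = h / L = -22.341204 / 219 = -0.10201463
φ = arcsin(-0.10201463) = -5.855194°

-5.8552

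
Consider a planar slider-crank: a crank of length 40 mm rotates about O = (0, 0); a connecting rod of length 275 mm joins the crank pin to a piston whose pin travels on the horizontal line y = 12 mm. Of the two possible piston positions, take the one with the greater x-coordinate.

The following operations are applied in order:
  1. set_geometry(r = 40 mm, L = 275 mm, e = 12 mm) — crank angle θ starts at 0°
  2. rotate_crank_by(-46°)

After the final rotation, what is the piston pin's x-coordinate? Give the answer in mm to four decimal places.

299.7468

set_geometry: r = 40 mm, L = 275 mm, e = 12 mm; θ ← 0°
rotate_crank_by(-46°): θ ← 0° -46° = -46°
crank pin P = (r cos θ, r sin θ) = (27.786335, -28.773592)
h = r sin θ − e = -28.773592 − 12 = -40.773592
x = r cos θ + √(L² − h²) = 27.786335 + √(75625.0 − 1662.4858) = 27.786335 + 271.960501 = 299.746836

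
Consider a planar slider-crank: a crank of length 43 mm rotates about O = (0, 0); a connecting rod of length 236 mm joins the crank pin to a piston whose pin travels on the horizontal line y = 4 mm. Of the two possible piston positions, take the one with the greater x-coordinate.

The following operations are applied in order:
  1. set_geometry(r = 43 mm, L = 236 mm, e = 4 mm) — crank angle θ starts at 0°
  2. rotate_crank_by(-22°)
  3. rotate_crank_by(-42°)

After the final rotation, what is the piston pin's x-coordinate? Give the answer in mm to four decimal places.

set_geometry: r = 43 mm, L = 236 mm, e = 4 mm; θ ← 0°
rotate_crank_by(-22°): θ ← 0° -22° = -22°
rotate_crank_by(-42°): θ ← -22° -42° = -64°
crank pin P = (r cos θ, r sin θ) = (18.849959, -38.648144)
h = r sin θ − e = -38.648144 − 4 = -42.648144
x = r cos θ + √(L² − h²) = 18.849959 + √(55696.0 − 1818.8642) = 18.849959 + 232.114489 = 250.964448

250.9644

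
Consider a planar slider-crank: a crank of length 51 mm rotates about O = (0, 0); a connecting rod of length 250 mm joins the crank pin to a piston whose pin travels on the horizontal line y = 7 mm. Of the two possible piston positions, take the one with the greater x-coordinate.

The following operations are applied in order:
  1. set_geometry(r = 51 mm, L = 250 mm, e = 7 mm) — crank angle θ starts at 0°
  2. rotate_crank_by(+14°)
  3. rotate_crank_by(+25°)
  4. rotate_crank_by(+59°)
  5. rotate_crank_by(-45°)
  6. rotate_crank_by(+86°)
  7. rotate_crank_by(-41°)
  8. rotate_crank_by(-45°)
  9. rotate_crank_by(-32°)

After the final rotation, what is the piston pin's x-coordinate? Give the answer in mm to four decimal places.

set_geometry: r = 51 mm, L = 250 mm, e = 7 mm; θ ← 0°
rotate_crank_by(+14°): θ ← 0° +14° = 14°
rotate_crank_by(+25°): θ ← 14° +25° = 39°
rotate_crank_by(+59°): θ ← 39° +59° = 98°
rotate_crank_by(-45°): θ ← 98° -45° = 53°
rotate_crank_by(+86°): θ ← 53° +86° = 139°
rotate_crank_by(-41°): θ ← 139° -41° = 98°
rotate_crank_by(-45°): θ ← 98° -45° = 53°
rotate_crank_by(-32°): θ ← 53° -32° = 21°
crank pin P = (r cos θ, r sin θ) = (47.612602, 18.276765)
h = r sin θ − e = 18.276765 − 7 = 11.276765
x = r cos θ + √(L² − h²) = 47.612602 + √(62500.0 − 127.1654) = 47.612602 + 249.745540 = 297.358141

297.3581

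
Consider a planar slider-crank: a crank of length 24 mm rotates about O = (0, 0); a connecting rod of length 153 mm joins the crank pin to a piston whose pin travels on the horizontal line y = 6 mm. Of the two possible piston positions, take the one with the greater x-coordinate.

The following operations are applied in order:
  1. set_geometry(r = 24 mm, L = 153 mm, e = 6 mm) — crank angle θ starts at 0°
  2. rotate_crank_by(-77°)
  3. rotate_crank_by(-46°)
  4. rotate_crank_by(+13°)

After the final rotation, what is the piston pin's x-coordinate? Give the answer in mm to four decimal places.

142.1037

set_geometry: r = 24 mm, L = 153 mm, e = 6 mm; θ ← 0°
rotate_crank_by(-77°): θ ← 0° -77° = -77°
rotate_crank_by(-46°): θ ← -77° -46° = -123°
rotate_crank_by(+13°): θ ← -123° +13° = -110°
crank pin P = (r cos θ, r sin θ) = (-8.208483, -22.552623)
h = r sin θ − e = -22.552623 − 6 = -28.552623
x = r cos θ + √(L² − h²) = -8.208483 + √(23409.0 − 815.2523) = -8.208483 + 150.312168 = 142.103684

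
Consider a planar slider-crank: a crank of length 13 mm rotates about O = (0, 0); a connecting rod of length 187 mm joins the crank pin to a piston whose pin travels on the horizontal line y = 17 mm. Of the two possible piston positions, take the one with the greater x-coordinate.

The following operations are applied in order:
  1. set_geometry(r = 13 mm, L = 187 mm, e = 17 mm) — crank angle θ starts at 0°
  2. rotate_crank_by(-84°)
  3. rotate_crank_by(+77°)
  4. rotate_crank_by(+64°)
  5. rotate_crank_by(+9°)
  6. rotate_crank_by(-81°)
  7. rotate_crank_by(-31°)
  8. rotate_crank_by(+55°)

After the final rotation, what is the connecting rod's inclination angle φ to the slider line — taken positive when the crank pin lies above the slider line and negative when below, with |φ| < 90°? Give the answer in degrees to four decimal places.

set_geometry: r = 13 mm, L = 187 mm, e = 17 mm; θ ← 0°
rotate_crank_by(-84°): θ ← 0° -84° = -84°
rotate_crank_by(+77°): θ ← -84° +77° = -7°
rotate_crank_by(+64°): θ ← -7° +64° = 57°
rotate_crank_by(+9°): θ ← 57° +9° = 66°
rotate_crank_by(-81°): θ ← 66° -81° = -15°
rotate_crank_by(-31°): θ ← -15° -31° = -46°
rotate_crank_by(+55°): θ ← -46° +55° = 9°
crank pin P = (r cos θ, r sin θ) = (12.839948, 2.033648)
h = r sin θ − e = 2.033648 − 17 = -14.966352
sin φ = h / L = -14.966352 / 187 = -0.08003397
φ = arcsin(-0.08003397) = -4.590518°

-4.5905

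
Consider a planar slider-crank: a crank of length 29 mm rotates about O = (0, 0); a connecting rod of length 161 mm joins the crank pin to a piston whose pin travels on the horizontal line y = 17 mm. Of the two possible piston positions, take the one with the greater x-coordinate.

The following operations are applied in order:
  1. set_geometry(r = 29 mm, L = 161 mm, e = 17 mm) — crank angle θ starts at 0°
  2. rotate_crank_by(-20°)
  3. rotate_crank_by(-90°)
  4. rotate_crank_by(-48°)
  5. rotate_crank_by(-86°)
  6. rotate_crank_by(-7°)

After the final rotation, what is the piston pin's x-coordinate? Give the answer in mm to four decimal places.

151.2210

set_geometry: r = 29 mm, L = 161 mm, e = 17 mm; θ ← 0°
rotate_crank_by(-20°): θ ← 0° -20° = -20°
rotate_crank_by(-90°): θ ← -20° -90° = -110°
rotate_crank_by(-48°): θ ← -110° -48° = -158°
rotate_crank_by(-86°): θ ← -158° -86° = -244°
rotate_crank_by(-7°): θ ← -244° -7° = -251°
crank pin P = (r cos θ, r sin θ) = (-9.441476, 27.420039)
h = r sin θ − e = 27.420039 − 17 = 10.420039
x = r cos θ + √(L² − h²) = -9.441476 + √(25921.0 − 108.5772) = -9.441476 + 160.662450 = 151.220973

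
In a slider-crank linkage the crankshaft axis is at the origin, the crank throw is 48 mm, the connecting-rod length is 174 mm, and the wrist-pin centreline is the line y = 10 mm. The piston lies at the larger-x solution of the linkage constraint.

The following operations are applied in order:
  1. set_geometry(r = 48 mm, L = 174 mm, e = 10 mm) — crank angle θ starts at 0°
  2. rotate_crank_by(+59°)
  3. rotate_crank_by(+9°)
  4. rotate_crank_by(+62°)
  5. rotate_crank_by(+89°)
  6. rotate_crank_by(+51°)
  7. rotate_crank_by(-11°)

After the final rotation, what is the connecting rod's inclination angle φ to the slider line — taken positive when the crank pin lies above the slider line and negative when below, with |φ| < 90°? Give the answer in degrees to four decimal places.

-19.1635

set_geometry: r = 48 mm, L = 174 mm, e = 10 mm; θ ← 0°
rotate_crank_by(+59°): θ ← 0° +59° = 59°
rotate_crank_by(+9°): θ ← 59° +9° = 68°
rotate_crank_by(+62°): θ ← 68° +62° = 130°
rotate_crank_by(+89°): θ ← 130° +89° = 219°
rotate_crank_by(+51°): θ ← 219° +51° = 270°
rotate_crank_by(-11°): θ ← 270° -11° = 259°
crank pin P = (r cos θ, r sin θ) = (-9.158832, -47.118105)
h = r sin θ − e = -47.118105 − 10 = -57.118105
sin φ = h / L = -57.118105 / 174 = -0.32826497
φ = arcsin(-0.32826497) = -19.163500°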